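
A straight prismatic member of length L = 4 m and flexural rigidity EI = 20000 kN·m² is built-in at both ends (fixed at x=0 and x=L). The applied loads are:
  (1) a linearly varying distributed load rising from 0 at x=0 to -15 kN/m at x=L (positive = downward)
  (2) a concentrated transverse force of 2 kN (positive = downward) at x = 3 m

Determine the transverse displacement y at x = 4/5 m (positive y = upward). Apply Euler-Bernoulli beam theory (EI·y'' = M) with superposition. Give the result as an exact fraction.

y(4/5) = 16021/187500000 m

Load 1 — triangular load w₀=-15 kN/m (0→w₀ over full span):
  y_1 = -w₀x²(L-x)²(x+2L)/(120LEI) = -(-15)·(4/5)²·(4-(4/5))²·((4/5)+2·4)/(120·4·20000) = 176/1953125 m
Load 2 — point force P=2 kN at a=3 m (b=L-a=1):
  y_2 = -Pb²x²(3aL-(3a+b)x)/(6L³EI)  [x≤a] = -2·1²·(4/5)²·(3·3·4-(3·3+1)·(4/5))/(6·4³·20000) = -7/1500000 m
Superposition: y = Σ y_i = 16021/187500000 m ≈ 0.000085 m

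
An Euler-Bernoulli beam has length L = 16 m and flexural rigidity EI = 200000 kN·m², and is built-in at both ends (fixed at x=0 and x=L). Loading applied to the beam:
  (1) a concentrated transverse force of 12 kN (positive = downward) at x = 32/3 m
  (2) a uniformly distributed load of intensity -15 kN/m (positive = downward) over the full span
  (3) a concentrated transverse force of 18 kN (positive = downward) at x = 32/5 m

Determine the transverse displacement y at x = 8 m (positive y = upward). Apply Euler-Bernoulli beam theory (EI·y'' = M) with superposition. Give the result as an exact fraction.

Load 1 — point force P=12 kN at a=32/3 m (b=L-a=16/3):
  y_1 = -Pb²x²(3aL-(3a+b)x)/(6L³EI)  [x≤a] = -12·(16/3)²·8²·(3·(32/3)·16-(3·(32/3)+(16/3))·8)/(6·16³·200000) = -16/16875 m
Load 2 — uniform load w=-15 kN/m over full span:
  y_2 = -wx²(L-x)²/(24EI) = -(-15)·8²·(16-8)²/(24·200000) = 8/625 m
Load 3 — point force P=18 kN at a=32/5 m (b=L-a=48/5):
  y_3 = -Pa²(L-x)²(3bL-(3b+a)(L-x))/(6L³EI)  [x>a] = -18·(32/5)²·(16-8)²·(3·(48/5)·16-(3·(48/5)+(32/5))·(16-8))/(6·16³·200000) = -672/390625 m
Superposition: y = Σ y_i = 106856/10546875 m ≈ 0.010132 m

y(8) = 106856/10546875 m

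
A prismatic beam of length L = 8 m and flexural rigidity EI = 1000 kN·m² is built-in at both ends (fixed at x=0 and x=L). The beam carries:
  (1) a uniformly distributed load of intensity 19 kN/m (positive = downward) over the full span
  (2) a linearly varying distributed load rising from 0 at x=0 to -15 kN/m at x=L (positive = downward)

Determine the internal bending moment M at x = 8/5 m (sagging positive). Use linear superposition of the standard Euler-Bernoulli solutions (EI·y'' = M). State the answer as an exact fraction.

Load 1 — uniform load w=19 kN/m over full span:
  M_1 = wLx/2 - wL²/12 - wx²/2 = 19·8·(8/5)/2 - 19·8²/12 - 19·(8/5)²/2 = -304/75 kN·m
Load 2 — triangular load w₀=-15 kN/m (0→w₀ over full span):
  M_2 = 3w₀Lx/20 - w₀L²/30 - w₀x³/(6L) = 3·(-15)·8·(8/5)/20 - (-15)·8²/30 - (-15)·(8/5)³/(6·8) = 112/25 kN·m
Superposition: M = Σ M_i = 32/75 kN·m ≈ 0.426667 kN·m

M(8/5) = 32/75 kN·m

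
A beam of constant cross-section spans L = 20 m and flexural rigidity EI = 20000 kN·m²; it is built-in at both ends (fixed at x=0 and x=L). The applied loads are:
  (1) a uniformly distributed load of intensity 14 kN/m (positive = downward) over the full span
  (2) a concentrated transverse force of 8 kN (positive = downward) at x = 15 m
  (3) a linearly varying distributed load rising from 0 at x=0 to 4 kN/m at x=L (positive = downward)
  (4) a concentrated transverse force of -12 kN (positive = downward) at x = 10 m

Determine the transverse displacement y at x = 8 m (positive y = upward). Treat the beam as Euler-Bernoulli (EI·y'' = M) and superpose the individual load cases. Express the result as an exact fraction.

Load 1 — uniform load w=14 kN/m over full span:
  y_1 = -wx²(L-x)²/(24EI) = -14·8²·(20-8)²/(24·20000) = -168/625 m
Load 2 — point force P=8 kN at a=15 m (b=L-a=5):
  y_2 = -Pb²x²(3aL-(3a+b)x)/(6L³EI)  [x≤a] = -8·5²·8²·(3·15·20-(3·15+5)·8)/(6·20³·20000) = -1/150 m
Load 3 — triangular load w₀=4 kN/m (0→w₀ over full span):
  y_3 = -w₀x²(L-x)²(x+2L)/(120LEI) = -4·8²·(20-8)²·(8+2·20)/(120·20·20000) = -576/15625 m
Load 4 — point force P=-12 kN at a=10 m (b=L-a=10):
  y_4 = -Pb²x²(3aL-(3a+b)x)/(6L³EI)  [x≤a] = -(-12)·10²·8²·(3·10·20-(3·10+10)·8)/(6·20³·20000) = 14/625 m
Superposition: y = Σ y_i = -27181/93750 m ≈ -0.289931 m

y(8) = -27181/93750 m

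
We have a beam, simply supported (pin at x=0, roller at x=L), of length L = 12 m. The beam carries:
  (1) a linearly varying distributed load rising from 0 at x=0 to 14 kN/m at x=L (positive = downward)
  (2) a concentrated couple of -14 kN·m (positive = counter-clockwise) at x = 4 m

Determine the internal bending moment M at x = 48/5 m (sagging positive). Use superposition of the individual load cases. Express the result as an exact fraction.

Load 1 — triangular load w₀=14 kN/m (0→w₀ over full span):
  M_1 = w₀Lx/6 - w₀x³/(6L) = 14·12·(48/5)/6 - 14·(48/5)³/(6·12) = 12096/125 kN·m
Load 2 — applied couple M₀=-14 kN·m at a=4 m (b=L-a=8):
  M_2 = M₀x/L - M₀  [x>a] = (-14)·(48/5)/12 - (-14) = 14/5 kN·m
Superposition: M = Σ M_i = 12446/125 kN·m ≈ 99.568000 kN·m

M(48/5) = 12446/125 kN·m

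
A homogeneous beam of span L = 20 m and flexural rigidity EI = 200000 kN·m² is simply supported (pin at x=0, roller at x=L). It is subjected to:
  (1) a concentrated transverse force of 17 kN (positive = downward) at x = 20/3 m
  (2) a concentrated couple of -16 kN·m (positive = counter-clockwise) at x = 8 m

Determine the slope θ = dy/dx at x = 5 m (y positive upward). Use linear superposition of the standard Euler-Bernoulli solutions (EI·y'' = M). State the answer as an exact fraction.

Load 1 — point force P=17 kN at a=20/3 m (b=L-a=40/3):
  θ_1 = -Pb(L²-b²-3x²)/(6LEI)  [x≤a] = -17·(40/3)·(20²-(40/3)²-3·5²)/(6·20·200000) = -901/648000 rad
Load 2 — applied couple M₀=-16 kN·m at a=8 m (b=L-a=12):
  θ_2 = (M₀x²/(2L)+C₁)/EI  [x≤a] with C₁=M₀(3b²-L²)/(6L)=-64/15 = ((-16)·5²/(2·20)+(-64/15))/200000 = -107/1500000 rad
Superposition: θ = Σ θ_i = -118403/81000000 rad ≈ -0.001462 rad

θ(5) = -118403/81000000 rad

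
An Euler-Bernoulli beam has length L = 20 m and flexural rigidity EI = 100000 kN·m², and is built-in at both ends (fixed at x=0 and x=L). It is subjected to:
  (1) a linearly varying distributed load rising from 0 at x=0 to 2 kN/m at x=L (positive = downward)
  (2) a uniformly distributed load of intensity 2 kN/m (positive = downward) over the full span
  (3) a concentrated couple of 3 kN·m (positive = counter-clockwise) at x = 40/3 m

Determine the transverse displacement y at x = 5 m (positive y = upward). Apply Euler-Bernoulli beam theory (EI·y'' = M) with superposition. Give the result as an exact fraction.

Load 1 — triangular load w₀=2 kN/m (0→w₀ over full span):
  y_1 = -w₀x²(L-x)²(x+2L)/(120LEI) = -2·5²·(20-5)²·(5+2·20)/(120·20·100000) = -27/12800 m
Load 2 — uniform load w=2 kN/m over full span:
  y_2 = -wx²(L-x)²/(24EI) = -2·5²·(20-5)²/(24·100000) = -3/640 m
Load 3 — applied couple M₀=3 kN·m at a=40/3 m (b=L-a=20/3):
  y_3 = (R_Ax³/6 - M_Ax²/2)/EI  [x≤a] with R_A=1/5, M_A=1 = ((1/5)·5³/6 - 1·5²/2)/100000 = -1/12000 m
Superposition: y = Σ y_i = -1321/192000 m ≈ -0.006880 m

y(5) = -1321/192000 m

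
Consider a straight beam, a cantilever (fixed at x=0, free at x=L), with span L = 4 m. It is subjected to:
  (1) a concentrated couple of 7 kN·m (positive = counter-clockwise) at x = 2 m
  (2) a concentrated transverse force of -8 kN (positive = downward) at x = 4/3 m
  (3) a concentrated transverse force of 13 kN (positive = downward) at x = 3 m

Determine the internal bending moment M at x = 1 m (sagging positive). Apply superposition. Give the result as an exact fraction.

Load 1 — applied couple M₀=7 kN·m at a=2 m (b=L-a=2):
  M_1 = M₀  [x≤a] = 7 = 7 kN·m
Load 2 — point force P=-8 kN at a=4/3 m (b=L-a=8/3):
  M_2 = -P(a-x)  [x≤a] = -(-8)·((4/3)-1) = 8/3 kN·m
Load 3 — point force P=13 kN at a=3 m (b=L-a=1):
  M_3 = -P(a-x)  [x≤a] = -13·(3-1) = -26 kN·m
Superposition: M = Σ M_i = -49/3 kN·m ≈ -16.333333 kN·m

M(1) = -49/3 kN·m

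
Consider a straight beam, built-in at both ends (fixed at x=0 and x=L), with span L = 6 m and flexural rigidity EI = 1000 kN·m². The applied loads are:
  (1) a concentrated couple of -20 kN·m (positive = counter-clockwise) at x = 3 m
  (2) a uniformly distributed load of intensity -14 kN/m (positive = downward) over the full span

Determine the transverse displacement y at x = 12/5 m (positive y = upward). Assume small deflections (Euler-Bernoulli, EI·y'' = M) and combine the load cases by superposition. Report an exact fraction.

Load 1 — applied couple M₀=-20 kN·m at a=3 m (b=L-a=3):
  y_1 = (R_Ax³/6 - M_Ax²/2)/EI  [x≤a] with R_A=-5, M_A=-5 = ((-5)·(12/5)³/6 - (-5)·(12/5)²/2)/1000 = 9/3125 m
Load 2 — uniform load w=-14 kN/m over full span:
  y_2 = -wx²(L-x)²/(24EI) = -(-14)·(12/5)²·(6-(12/5))²/(24·1000) = 3402/78125 m
Superposition: y = Σ y_i = 3627/78125 m ≈ 0.046426 m

y(12/5) = 3627/78125 m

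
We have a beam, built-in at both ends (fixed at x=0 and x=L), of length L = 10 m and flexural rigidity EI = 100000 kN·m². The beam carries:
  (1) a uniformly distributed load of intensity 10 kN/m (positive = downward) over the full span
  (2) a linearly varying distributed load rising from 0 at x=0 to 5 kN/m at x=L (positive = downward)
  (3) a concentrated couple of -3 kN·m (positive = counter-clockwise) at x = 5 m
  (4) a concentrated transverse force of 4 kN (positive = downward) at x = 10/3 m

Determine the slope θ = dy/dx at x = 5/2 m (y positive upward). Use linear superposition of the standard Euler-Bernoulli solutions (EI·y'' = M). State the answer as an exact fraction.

θ(5/2) = -47119/46080000 rad

Load 1 — uniform load w=10 kN/m over full span:
  θ_1 = -wx(L-x)(L-2x)/(12EI) = -10·(5/2)·(10-(5/2))·(10-2·(5/2))/(12·100000) = -1/1280 rad
Load 2 — triangular load w₀=5 kN/m (0→w₀ over full span):
  θ_2 = -w₀(2x(L-x)(L-2x)(x+2L)+x²(L-x)²)/(120LEI) = -5·(2·(5/2)·(10-(5/2))·(10-2·(5/2))·((5/2)+2·10)+(5/2)²·(10-(5/2))²)/(120·10·100000) = -39/204800 rad
Load 3 — applied couple M₀=-3 kN·m at a=5 m (b=L-a=5):
  θ_3 = (R_Ax²/2 - M_Ax)/EI  [x≤a] with R_A=-9/20, M_A=-3/4 = ((-9/20)·(5/2)²/2 - (-3/4)·(5/2))/100000 = 3/640000 rad
Load 4 — point force P=4 kN at a=10/3 m (b=L-a=20/3):
  θ_4 = -Pb²x(2aL-(3a+b)x)/(2L³EI)  [x≤a] = -4·(20/3)²·(5/2)·(2·(10/3)·10-(3·(10/3)+(20/3))·(5/2))/(2·10³·100000) = -1/18000 rad
Superposition: θ = Σ θ_i = -47119/46080000 rad ≈ -0.001023 rad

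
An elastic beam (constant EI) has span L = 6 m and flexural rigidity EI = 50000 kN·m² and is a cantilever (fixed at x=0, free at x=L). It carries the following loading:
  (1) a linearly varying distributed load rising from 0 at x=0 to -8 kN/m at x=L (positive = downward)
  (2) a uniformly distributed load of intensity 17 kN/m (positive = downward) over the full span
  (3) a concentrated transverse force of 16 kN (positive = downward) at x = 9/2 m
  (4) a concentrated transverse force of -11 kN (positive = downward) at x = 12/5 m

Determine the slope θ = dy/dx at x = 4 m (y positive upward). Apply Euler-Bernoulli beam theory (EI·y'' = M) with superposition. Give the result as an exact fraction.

θ(4) = -7192/703125 rad

Load 1 — triangular load w₀=-8 kN/m (0→w₀ over full span):
  θ_1 = (w₀Lx²/4-w₀L²x/3-w₀x⁴/(24L))/EI = ((-8)·6·4²/4-(-8)·6²·4/3-(-8)·4⁴/(24·6))/50000 = 116/28125 rad
Load 2 — uniform load w=17 kN/m over full span:
  θ_2 = -wx(x²-3Lx+3L²)/(6EI) = -17·4·(4²-3·6·4+3·6²)/(6·50000) = -221/18750 rad
Load 3 — point force P=16 kN at a=9/2 m (b=L-a=3/2):
  θ_3 = -Px(2a-x)/(2EI)  [x≤a] = -16·4·(2·(9/2)-4)/(2·50000) = -2/625 rad
Load 4 — point force P=-11 kN at a=12/5 m (b=L-a=18/5):
  θ_4 = -Pa²/(2EI)  [x>a] = -(-11)·(12/5)²/(2·50000) = 99/156250 rad
Superposition: θ = Σ θ_i = -7192/703125 rad ≈ -0.010229 rad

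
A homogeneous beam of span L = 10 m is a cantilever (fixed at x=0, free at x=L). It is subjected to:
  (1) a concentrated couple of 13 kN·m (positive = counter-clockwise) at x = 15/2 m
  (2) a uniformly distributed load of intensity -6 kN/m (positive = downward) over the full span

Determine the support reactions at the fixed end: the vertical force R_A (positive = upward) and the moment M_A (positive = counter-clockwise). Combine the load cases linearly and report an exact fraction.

Load 1 — applied couple M₀=13 kN·m at a=15/2 m (b=L-a=5/2):
  R_A = 0 kN
  M_A = -M₀ = -13 kN·m
Load 2 — uniform load w=-6 kN/m over full span:
  R_A = wL = (-6)·10 = -60 kN
  M_A = wL²/2 = (-6)·10²/2 = -300 kN·m
Superposition: R_A = -60 kN, M_A = -313 kN·m

R_A = -60 kN, M_A = -313 kN·m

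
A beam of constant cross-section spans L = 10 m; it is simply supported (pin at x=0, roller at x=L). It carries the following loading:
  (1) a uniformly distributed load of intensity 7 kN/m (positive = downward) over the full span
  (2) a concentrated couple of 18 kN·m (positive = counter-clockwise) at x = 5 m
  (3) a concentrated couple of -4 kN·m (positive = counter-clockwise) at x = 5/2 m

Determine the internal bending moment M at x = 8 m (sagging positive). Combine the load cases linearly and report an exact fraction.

M(8) = 266/5 kN·m

Load 1 — uniform load w=7 kN/m over full span:
  M_1 = wx(L-x)/2 = 7·8·(10-8)/2 = 56 kN·m
Load 2 — applied couple M₀=18 kN·m at a=5 m (b=L-a=5):
  M_2 = M₀x/L - M₀  [x>a] = 18·8/10 - 18 = -18/5 kN·m
Load 3 — applied couple M₀=-4 kN·m at a=5/2 m (b=L-a=15/2):
  M_3 = M₀x/L - M₀  [x>a] = (-4)·8/10 - (-4) = 4/5 kN·m
Superposition: M = Σ M_i = 266/5 kN·m ≈ 53.200000 kN·m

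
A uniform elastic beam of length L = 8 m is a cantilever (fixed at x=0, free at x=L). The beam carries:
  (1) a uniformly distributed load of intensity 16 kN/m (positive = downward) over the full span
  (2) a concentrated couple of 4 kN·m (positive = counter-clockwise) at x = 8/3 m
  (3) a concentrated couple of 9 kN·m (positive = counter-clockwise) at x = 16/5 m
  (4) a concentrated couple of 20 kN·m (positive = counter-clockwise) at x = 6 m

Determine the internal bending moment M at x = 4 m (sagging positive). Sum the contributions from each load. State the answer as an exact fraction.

M(4) = -108 kN·m

Load 1 — uniform load w=16 kN/m over full span:
  M_1 = -w(L-x)²/2 = -16·(8-4)²/2 = -128 kN·m
Load 2 — applied couple M₀=4 kN·m at a=8/3 m (b=L-a=16/3):
  M_2 = 0  [x>a] = 0 kN·m
Load 3 — applied couple M₀=9 kN·m at a=16/5 m (b=L-a=24/5):
  M_3 = 0  [x>a] = 0 kN·m
Load 4 — applied couple M₀=20 kN·m at a=6 m (b=L-a=2):
  M_4 = M₀  [x≤a] = 20 = 20 kN·m
Superposition: M = Σ M_i = -108 kN·m ≈ -108.000000 kN·m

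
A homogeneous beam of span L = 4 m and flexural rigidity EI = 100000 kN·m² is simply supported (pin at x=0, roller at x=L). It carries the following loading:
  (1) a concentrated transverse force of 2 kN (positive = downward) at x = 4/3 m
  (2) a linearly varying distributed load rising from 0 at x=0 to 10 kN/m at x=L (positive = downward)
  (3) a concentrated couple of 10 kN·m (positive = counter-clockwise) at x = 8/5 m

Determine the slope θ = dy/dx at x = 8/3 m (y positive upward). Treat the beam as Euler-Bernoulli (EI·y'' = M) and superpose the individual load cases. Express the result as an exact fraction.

θ(8/3) = 871/15187500 rad

Load 1 — point force P=2 kN at a=4/3 m (b=L-a=8/3):
  θ_1 = -Pa(2L²-6Lx+3x²+a²)/(6LEI)  [x>a] = -2·(4/3)·(2·4²-6·4·(8/3)+3·(8/3)²+(4/3)²)/(6·4·100000) = 1/101250 rad
Load 2 — triangular load w₀=10 kN/m (0→w₀ over full span):
  θ_2 = -w₀(7L⁴-30L²x²+15x⁴)/(360LEI) = -10·(7·4⁴-30·4²·(8/3)²+15·(8/3)⁴)/(360·4·100000) = 91/1518750 rad
Load 3 — applied couple M₀=10 kN·m at a=8/5 m (b=L-a=12/5):
  θ_3 = (M₀x²/(2L)-M₀(x-a)+C₁)/EI  [x>a] with C₁=M₀(3b²-L²)/(6L)=8/15 = (10·(8/3)²/(2·4)-10·((8/3)-(8/5))+(8/15))/100000 = -7/562500 rad
Superposition: θ = Σ θ_i = 871/15187500 rad ≈ 0.000057 rad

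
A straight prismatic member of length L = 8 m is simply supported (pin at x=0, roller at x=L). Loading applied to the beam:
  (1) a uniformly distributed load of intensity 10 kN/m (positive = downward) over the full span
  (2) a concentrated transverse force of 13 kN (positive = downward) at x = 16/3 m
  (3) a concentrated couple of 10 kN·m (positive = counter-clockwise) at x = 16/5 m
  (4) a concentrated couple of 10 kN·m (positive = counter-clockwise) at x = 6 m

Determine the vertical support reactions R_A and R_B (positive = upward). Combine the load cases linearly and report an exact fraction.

R_A = 281/6 kN, R_B = 277/6 kN

Load 1 — uniform load w=10 kN/m over full span:
  R_A = wL/2 = 10·8/2 = 40 kN
  R_B = wL/2 = 10·8/2 = 40 kN
Load 2 — point force P=13 kN at a=16/3 m (b=L-a=8/3):
  R_A = Pb/L = 13·(8/3)/8 = 13/3 kN
  R_B = Pa/L = 13·(16/3)/8 = 26/3 kN
Load 3 — applied couple M₀=10 kN·m at a=16/5 m (b=L-a=24/5):
  R_A = M₀/L = 10/8 = 5/4 kN
  R_B = -M₀/L = -10/8 = -5/4 kN
Load 4 — applied couple M₀=10 kN·m at a=6 m (b=L-a=2):
  R_A = M₀/L = 10/8 = 5/4 kN
  R_B = -M₀/L = -10/8 = -5/4 kN
Superposition: R_A = 281/6 kN, R_B = 277/6 kN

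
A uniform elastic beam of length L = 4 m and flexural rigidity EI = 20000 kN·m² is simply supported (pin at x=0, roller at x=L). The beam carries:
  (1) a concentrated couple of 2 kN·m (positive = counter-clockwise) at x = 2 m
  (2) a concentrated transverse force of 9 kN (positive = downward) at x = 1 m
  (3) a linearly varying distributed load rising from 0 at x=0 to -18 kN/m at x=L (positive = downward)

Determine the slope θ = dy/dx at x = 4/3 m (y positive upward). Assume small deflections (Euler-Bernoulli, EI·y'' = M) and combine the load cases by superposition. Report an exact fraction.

Load 1 — applied couple M₀=2 kN·m at a=2 m (b=L-a=2):
  θ_1 = (M₀x²/(2L)+C₁)/EI  [x≤a] with C₁=M₀(3b²-L²)/(6L)=-1/3 = (2·(4/3)²/(2·4)+(-1/3))/20000 = 1/180000 rad
Load 2 — point force P=9 kN at a=1 m (b=L-a=3):
  θ_2 = -Pa(2L²-6Lx+3x²+a²)/(6LEI)  [x>a] = -9·1·(2·4²-6·4·(4/3)+3·(4/3)²+1²)/(6·4·20000) = -19/160000 rad
Load 3 — triangular load w₀=-18 kN/m (0→w₀ over full span):
  θ_3 = -w₀(7L⁴-30L²x²+15x⁴)/(360LEI) = -(-18)·(7·4⁴-30·4²·(4/3)²+15·(4/3)⁴)/(360·4·20000) = 52/84375 rad
Superposition: θ = Σ θ_i = 10867/21600000 rad ≈ 0.000503 rad

θ(4/3) = 10867/21600000 rad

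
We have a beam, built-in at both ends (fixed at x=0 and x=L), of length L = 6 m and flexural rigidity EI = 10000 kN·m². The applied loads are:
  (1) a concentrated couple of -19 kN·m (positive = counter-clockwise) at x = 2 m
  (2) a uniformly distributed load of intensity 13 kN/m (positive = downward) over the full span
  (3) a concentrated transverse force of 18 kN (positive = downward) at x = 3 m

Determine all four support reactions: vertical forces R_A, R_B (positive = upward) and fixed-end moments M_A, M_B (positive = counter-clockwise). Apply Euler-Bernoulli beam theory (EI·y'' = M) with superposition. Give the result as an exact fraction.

R_A = 394/9 kN, M_A = 105/2 kN·m, R_B = 470/9 kN, M_B = -353/6 kN·m

Load 1 — applied couple M₀=-19 kN·m at a=2 m (b=L-a=4):
  R_A = 6M₀ab/L³ = 6·(-19)·2·4/6³ = -38/9 kN
  M_A = M₀b(2a-b)/L² = (-19)·4·(2·2-4)/6² = 0 kN·m
  R_B = -6M₀ab/L³ = -6·(-19)·2·4/6³ = 38/9 kN
  M_B = M₀a(2b-a)/L² = (-19)·2·(2·4-2)/6² = -19/3 kN·m
Load 2 — uniform load w=13 kN/m over full span:
  R_A = wL/2 = 13·6/2 = 39 kN
  M_A = wL²/12 = 13·6²/12 = 39 kN·m
  R_B = wL/2 = 13·6/2 = 39 kN
  M_B = -wL²/12 = -13·6²/12 = -39 kN·m
Load 3 — point force P=18 kN at a=3 m (b=L-a=3):
  R_A = Pb²(3a+b)/L³ = 18·3²·(3·3+3)/6³ = 9 kN
  M_A = Pab²/L² = 18·3·3²/6² = 27/2 kN·m
  R_B = Pa²(a+3b)/L³ = 18·3²·(3+3·3)/6³ = 9 kN
  M_B = -Pa²b/L² = -18·3²·3/6² = -27/2 kN·m
Superposition: R_A = 394/9 kN, M_A = 105/2 kN·m, R_B = 470/9 kN, M_B = -353/6 kN·m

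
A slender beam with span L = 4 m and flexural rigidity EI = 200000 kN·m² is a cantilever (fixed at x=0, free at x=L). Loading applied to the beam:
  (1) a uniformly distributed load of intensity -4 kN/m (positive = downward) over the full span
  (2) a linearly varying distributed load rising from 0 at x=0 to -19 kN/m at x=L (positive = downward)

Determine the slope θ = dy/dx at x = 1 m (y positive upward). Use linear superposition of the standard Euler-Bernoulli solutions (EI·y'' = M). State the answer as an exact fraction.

Load 1 — uniform load w=-4 kN/m over full span:
  θ_1 = -wx(x²-3Lx+3L²)/(6EI) = -(-4)·1·(1²-3·4·1+3·4²)/(6·200000) = 37/300000 rad
Load 2 — triangular load w₀=-19 kN/m (0→w₀ over full span):
  θ_2 = (w₀Lx²/4-w₀L²x/3-w₀x⁴/(24L))/EI = ((-19)·4·1²/4-(-19)·4²·1/3-(-19)·1⁴/(24·4))/200000 = 2641/6400000 rad
Superposition: θ = Σ θ_i = 10291/19200000 rad ≈ 0.000536 rad

θ(1) = 10291/19200000 rad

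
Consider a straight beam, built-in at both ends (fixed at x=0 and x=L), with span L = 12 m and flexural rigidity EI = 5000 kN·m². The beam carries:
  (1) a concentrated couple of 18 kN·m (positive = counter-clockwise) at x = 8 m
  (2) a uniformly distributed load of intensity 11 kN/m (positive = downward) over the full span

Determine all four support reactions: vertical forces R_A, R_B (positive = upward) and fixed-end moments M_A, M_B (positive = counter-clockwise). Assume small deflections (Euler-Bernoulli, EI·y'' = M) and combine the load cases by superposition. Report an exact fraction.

Load 1 — applied couple M₀=18 kN·m at a=8 m (b=L-a=4):
  R_A = 6M₀ab/L³ = 6·18·8·4/12³ = 2 kN
  M_A = M₀b(2a-b)/L² = 18·4·(2·8-4)/12² = 6 kN·m
  R_B = -6M₀ab/L³ = -6·18·8·4/12³ = -2 kN
  M_B = M₀a(2b-a)/L² = 18·8·(2·4-8)/12² = 0 kN·m
Load 2 — uniform load w=11 kN/m over full span:
  R_A = wL/2 = 11·12/2 = 66 kN
  M_A = wL²/12 = 11·12²/12 = 132 kN·m
  R_B = wL/2 = 11·12/2 = 66 kN
  M_B = -wL²/12 = -11·12²/12 = -132 kN·m
Superposition: R_A = 68 kN, M_A = 138 kN·m, R_B = 64 kN, M_B = -132 kN·m

R_A = 68 kN, M_A = 138 kN·m, R_B = 64 kN, M_B = -132 kN·m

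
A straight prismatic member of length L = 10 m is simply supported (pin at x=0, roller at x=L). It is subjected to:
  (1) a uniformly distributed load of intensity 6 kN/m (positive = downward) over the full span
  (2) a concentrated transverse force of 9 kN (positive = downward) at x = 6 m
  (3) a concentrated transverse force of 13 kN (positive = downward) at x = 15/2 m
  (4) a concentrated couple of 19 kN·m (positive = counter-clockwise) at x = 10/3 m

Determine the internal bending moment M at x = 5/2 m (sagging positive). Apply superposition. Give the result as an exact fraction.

M(5/2) = 625/8 kN·m

Load 1 — uniform load w=6 kN/m over full span:
  M_1 = wx(L-x)/2 = 6·(5/2)·(10-(5/2))/2 = 225/4 kN·m
Load 2 — point force P=9 kN at a=6 m (b=L-a=4):
  M_2 = Pbx/L  [x≤a] = 9·4·(5/2)/10 = 9 kN·m
Load 3 — point force P=13 kN at a=15/2 m (b=L-a=5/2):
  M_3 = Pbx/L  [x≤a] = 13·(5/2)·(5/2)/10 = 65/8 kN·m
Load 4 — applied couple M₀=19 kN·m at a=10/3 m (b=L-a=20/3):
  M_4 = M₀x/L  [x≤a] = 19·(5/2)/10 = 19/4 kN·m
Superposition: M = Σ M_i = 625/8 kN·m ≈ 78.125000 kN·m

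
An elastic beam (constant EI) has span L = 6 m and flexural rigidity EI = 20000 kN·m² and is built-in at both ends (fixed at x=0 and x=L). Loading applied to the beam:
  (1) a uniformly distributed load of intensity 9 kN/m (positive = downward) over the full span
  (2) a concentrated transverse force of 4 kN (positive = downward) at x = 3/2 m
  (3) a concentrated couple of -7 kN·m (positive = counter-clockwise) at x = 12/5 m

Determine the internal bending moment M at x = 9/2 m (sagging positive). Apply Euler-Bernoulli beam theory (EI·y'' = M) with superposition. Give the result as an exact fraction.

M(9/2) = 1387/400 kN·m

Load 1 — uniform load w=9 kN/m over full span:
  M_1 = wLx/2 - wL²/12 - wx²/2 = 9·6·(9/2)/2 - 9·6²/12 - 9·(9/2)²/2 = 27/8 kN·m
Load 2 — point force P=4 kN at a=3/2 m (b=L-a=9/2):
  M_2 = Pa²(a+3b)(L-x)/L³ - Pa²b/L²  [x>a] = 4·(3/2)²·((3/2)+3·(9/2))·(6-(9/2))/6³ - 4·(3/2)²·(9/2)/6² = -3/16 kN·m
Load 3 — applied couple M₀=-7 kN·m at a=12/5 m (b=L-a=18/5):
  M_3 = R_Ax - M_A - M₀  [x>a] with R_A=-42/25, M_A=-21/25 = (-42/25)·(9/2) - (-21/25) - (-7) = 7/25 kN·m
Superposition: M = Σ M_i = 1387/400 kN·m ≈ 3.467500 kN·m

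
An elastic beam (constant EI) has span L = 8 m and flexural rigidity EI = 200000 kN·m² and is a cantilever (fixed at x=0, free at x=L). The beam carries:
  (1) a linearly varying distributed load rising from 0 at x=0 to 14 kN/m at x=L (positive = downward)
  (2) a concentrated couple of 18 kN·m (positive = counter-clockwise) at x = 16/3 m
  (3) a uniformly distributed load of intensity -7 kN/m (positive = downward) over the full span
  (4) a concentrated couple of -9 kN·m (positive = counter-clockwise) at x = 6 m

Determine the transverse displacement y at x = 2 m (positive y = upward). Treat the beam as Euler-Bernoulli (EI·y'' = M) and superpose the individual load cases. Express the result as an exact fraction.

y(2) = -1907/3000000 m

Load 1 — triangular load w₀=14 kN/m (0→w₀ over full span):
  y_1 = (w₀Lx³/12-w₀L²x²/6-w₀x⁵/(120L))/EI = (14·8·2³/12-14·8²·2²/6-14·2⁵/(120·8))/200000 = -7847/3000000 m
Load 2 — applied couple M₀=18 kN·m at a=16/3 m (b=L-a=8/3):
  y_2 = M₀x²/(2EI)  [x≤a] = 18·2²/(2·200000) = 9/50000 m
Load 3 — uniform load w=-7 kN/m over full span:
  y_3 = -wx²(x²-4Lx+6L²)/(24EI) = -(-7)·2²·(2²-4·8·2+6·8²)/(24·200000) = 189/100000 m
Load 4 — applied couple M₀=-9 kN·m at a=6 m (b=L-a=2):
  y_4 = M₀x²/(2EI)  [x≤a] = (-9)·2²/(2·200000) = -9/100000 m
Superposition: y = Σ y_i = -1907/3000000 m ≈ -0.000636 m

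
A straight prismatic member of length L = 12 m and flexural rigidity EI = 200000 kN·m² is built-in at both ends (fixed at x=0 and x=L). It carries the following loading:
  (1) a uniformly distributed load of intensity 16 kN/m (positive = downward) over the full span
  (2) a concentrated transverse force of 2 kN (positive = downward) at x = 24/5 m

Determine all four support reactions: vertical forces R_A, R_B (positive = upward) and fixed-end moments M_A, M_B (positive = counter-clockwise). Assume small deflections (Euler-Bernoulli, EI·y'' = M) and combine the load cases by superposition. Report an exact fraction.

Load 1 — uniform load w=16 kN/m over full span:
  R_A = wL/2 = 16·12/2 = 96 kN
  M_A = wL²/12 = 16·12²/12 = 192 kN·m
  R_B = wL/2 = 16·12/2 = 96 kN
  M_B = -wL²/12 = -16·12²/12 = -192 kN·m
Load 2 — point force P=2 kN at a=24/5 m (b=L-a=36/5):
  R_A = Pb²(3a+b)/L³ = 2·(36/5)²·(3·(24/5)+(36/5))/12³ = 162/125 kN
  M_A = Pab²/L² = 2·(24/5)·(36/5)²/12² = 432/125 kN·m
  R_B = Pa²(a+3b)/L³ = 2·(24/5)²·((24/5)+3·(36/5))/12³ = 88/125 kN
  M_B = -Pa²b/L² = -2·(24/5)²·(36/5)/12² = -288/125 kN·m
Superposition: R_A = 12162/125 kN, M_A = 24432/125 kN·m, R_B = 12088/125 kN, M_B = -24288/125 kN·m

R_A = 12162/125 kN, M_A = 24432/125 kN·m, R_B = 12088/125 kN, M_B = -24288/125 kN·m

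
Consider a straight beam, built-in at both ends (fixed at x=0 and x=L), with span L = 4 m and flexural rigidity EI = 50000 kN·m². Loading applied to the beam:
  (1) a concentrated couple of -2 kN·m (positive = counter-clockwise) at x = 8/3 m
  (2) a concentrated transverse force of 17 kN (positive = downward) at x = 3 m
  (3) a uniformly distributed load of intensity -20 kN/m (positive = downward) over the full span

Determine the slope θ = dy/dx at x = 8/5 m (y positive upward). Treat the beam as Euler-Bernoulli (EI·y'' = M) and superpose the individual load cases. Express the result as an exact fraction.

Load 1 — applied couple M₀=-2 kN·m at a=8/3 m (b=L-a=4/3):
  θ_1 = (R_Ax²/2 - M_Ax)/EI  [x≤a] with R_A=-2/3, M_A=-2/3 = ((-2/3)·(8/5)²/2 - (-2/3)·(8/5))/50000 = 1/234375 rad
Load 2 — point force P=17 kN at a=3 m (b=L-a=1):
  θ_2 = -Pb²x(2aL-(3a+b)x)/(2L³EI)  [x≤a] = -17·1²·(8/5)·(2·3·4-(3·3+1)·(8/5))/(2·4³·50000) = -17/500000 rad
Load 3 — uniform load w=-20 kN/m over full span:
  θ_3 = -wx(L-x)(L-2x)/(12EI) = -(-20)·(8/5)·(4-(8/5))·(4-2·(8/5))/(12·50000) = 8/78125 rad
Superposition: θ = Σ θ_i = 109/1500000 rad ≈ 0.000073 rad

θ(8/5) = 109/1500000 rad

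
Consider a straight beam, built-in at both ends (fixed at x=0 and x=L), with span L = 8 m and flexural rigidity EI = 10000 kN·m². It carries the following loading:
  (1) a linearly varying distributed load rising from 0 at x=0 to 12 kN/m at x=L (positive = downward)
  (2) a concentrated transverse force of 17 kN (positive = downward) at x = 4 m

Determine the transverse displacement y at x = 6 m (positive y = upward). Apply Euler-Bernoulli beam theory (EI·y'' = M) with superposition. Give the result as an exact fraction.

Load 1 — triangular load w₀=12 kN/m (0→w₀ over full span):
  y_1 = -w₀x²(L-x)²(x+2L)/(120LEI) = -12·6²·(8-6)²·(6+2·8)/(120·8·10000) = -99/25000 m
Load 2 — point force P=17 kN at a=4 m (b=L-a=4):
  y_2 = -Pa²(L-x)²(3bL-(3b+a)(L-x))/(6L³EI)  [x>a] = -17·4²·(8-6)²·(3·4·8-(3·4+4)·(8-6))/(6·8³·10000) = -17/7500 m
Superposition: y = Σ y_i = -467/75000 m ≈ -0.006227 m

y(6) = -467/75000 m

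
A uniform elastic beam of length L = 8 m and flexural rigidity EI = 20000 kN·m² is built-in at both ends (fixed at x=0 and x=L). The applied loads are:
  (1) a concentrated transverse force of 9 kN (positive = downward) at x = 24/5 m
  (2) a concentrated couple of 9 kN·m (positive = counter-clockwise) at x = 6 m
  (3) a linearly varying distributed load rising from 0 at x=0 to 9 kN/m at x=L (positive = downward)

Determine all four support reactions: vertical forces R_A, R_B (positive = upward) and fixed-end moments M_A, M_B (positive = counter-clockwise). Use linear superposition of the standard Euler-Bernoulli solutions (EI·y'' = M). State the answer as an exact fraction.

Load 1 — point force P=9 kN at a=24/5 m (b=L-a=16/5):
  R_A = Pb²(3a+b)/L³ = 9·(16/5)²·(3·(24/5)+(16/5))/8³ = 396/125 kN
  M_A = Pab²/L² = 9·(24/5)·(16/5)²/8² = 864/125 kN·m
  R_B = Pa²(a+3b)/L³ = 9·(24/5)²·((24/5)+3·(16/5))/8³ = 729/125 kN
  M_B = -Pa²b/L² = -9·(24/5)²·(16/5)/8² = -1296/125 kN·m
Load 2 — applied couple M₀=9 kN·m at a=6 m (b=L-a=2):
  R_A = 6M₀ab/L³ = 6·9·6·2/8³ = 81/64 kN
  M_A = M₀b(2a-b)/L² = 9·2·(2·6-2)/8² = 45/16 kN·m
  R_B = -6M₀ab/L³ = -6·9·6·2/8³ = -81/64 kN
  M_B = M₀a(2b-a)/L² = 9·6·(2·2-6)/8² = -27/16 kN·m
Load 3 — triangular load w₀=9 kN/m (0→w₀ over full span):
  R_A = 3w₀L/20 = 3·9·8/20 = 54/5 kN
  M_A = w₀L²/30 = 9·8²/30 = 96/5 kN·m
  R_B = 7w₀L/20 = 7·9·8/20 = 126/5 kN
  M_B = -w₀L²/20 = -9·8²/20 = -144/5 kN·m
Superposition: R_A = 121869/8000 kN, M_A = 57849/2000 kN·m, R_B = 238131/8000 kN, M_B = -81711/2000 kN·m

R_A = 121869/8000 kN, M_A = 57849/2000 kN·m, R_B = 238131/8000 kN, M_B = -81711/2000 kN·m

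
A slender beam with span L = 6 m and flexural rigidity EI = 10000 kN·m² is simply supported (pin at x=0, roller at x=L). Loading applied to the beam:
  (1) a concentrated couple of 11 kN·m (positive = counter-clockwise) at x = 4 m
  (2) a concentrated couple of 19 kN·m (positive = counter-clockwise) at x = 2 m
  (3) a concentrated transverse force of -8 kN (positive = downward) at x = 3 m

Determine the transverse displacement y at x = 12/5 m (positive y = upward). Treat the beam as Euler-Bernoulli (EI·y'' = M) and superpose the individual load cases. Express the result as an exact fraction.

y(12/5) = 2599/625000 m

Load 1 — applied couple M₀=11 kN·m at a=4 m (b=L-a=2):
  y_1 = (M₀x³/(6L)+C₁x)/EI  [x≤a] with C₁=M₀(3b²-L²)/(6L)=-22/3 = (11·(12/5)³/(6·6)+(-22/3)·(12/5))/10000 = -209/156250 m
Load 2 — applied couple M₀=19 kN·m at a=2 m (b=L-a=4):
  y_2 = (M₀x³/(6L)-M₀(x-a)²/2+C₁x)/EI  [x>a] with C₁=M₀(3b²-L²)/(6L)=19/3 = (19·(12/5)³/(6·6)-19·((12/5)-2)²/2+(19/3)·(12/5))/10000 = 1311/625000 m
Load 3 — point force P=-8 kN at a=3 m (b=L-a=3):
  y_3 = -Pbx(L²-b²-x²)/(6LEI)  [x≤a] = -(-8)·3·(12/5)·(6²-3²-(12/5)²)/(6·6·10000) = 531/156250 m
Superposition: y = Σ y_i = 2599/625000 m ≈ 0.004158 m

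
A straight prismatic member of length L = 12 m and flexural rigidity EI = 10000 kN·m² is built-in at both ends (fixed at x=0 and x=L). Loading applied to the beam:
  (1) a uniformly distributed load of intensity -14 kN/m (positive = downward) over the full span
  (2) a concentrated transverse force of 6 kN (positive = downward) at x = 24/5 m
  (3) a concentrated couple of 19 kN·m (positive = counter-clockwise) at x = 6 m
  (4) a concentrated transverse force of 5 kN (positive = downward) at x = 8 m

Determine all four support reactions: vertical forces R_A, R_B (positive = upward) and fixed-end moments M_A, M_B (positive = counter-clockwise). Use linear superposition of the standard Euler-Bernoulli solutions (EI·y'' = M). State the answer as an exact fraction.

Load 1 — uniform load w=-14 kN/m over full span:
  R_A = wL/2 = (-14)·12/2 = -84 kN
  M_A = wL²/12 = (-14)·12²/12 = -168 kN·m
  R_B = wL/2 = (-14)·12/2 = -84 kN
  M_B = -wL²/12 = -(-14)·12²/12 = 168 kN·m
Load 2 — point force P=6 kN at a=24/5 m (b=L-a=36/5):
  R_A = Pb²(3a+b)/L³ = 6·(36/5)²·(3·(24/5)+(36/5))/12³ = 486/125 kN
  M_A = Pab²/L² = 6·(24/5)·(36/5)²/12² = 1296/125 kN·m
  R_B = Pa²(a+3b)/L³ = 6·(24/5)²·((24/5)+3·(36/5))/12³ = 264/125 kN
  M_B = -Pa²b/L² = -6·(24/5)²·(36/5)/12² = -864/125 kN·m
Load 3 — applied couple M₀=19 kN·m at a=6 m (b=L-a=6):
  R_A = 6M₀ab/L³ = 6·19·6·6/12³ = 19/8 kN
  M_A = M₀b(2a-b)/L² = 19·6·(2·6-6)/12² = 19/4 kN·m
  R_B = -6M₀ab/L³ = -6·19·6·6/12³ = -19/8 kN
  M_B = M₀a(2b-a)/L² = 19·6·(2·6-6)/12² = 19/4 kN·m
Load 4 — point force P=5 kN at a=8 m (b=L-a=4):
  R_A = Pb²(3a+b)/L³ = 5·4²·(3·8+4)/12³ = 35/27 kN
  M_A = Pab²/L² = 5·8·4²/12² = 40/9 kN·m
  R_B = Pa²(a+3b)/L³ = 5·8²·(8+3·4)/12³ = 100/27 kN
  M_B = -Pa²b/L² = -5·8²·4/12² = -80/9 kN·m
Superposition: R_A = -2063899/27000 kN, M_A = -667969/4500 kN·m, R_B = -2175101/27000 kN, M_B = 706271/4500 kN·m

R_A = -2063899/27000 kN, M_A = -667969/4500 kN·m, R_B = -2175101/27000 kN, M_B = 706271/4500 kN·m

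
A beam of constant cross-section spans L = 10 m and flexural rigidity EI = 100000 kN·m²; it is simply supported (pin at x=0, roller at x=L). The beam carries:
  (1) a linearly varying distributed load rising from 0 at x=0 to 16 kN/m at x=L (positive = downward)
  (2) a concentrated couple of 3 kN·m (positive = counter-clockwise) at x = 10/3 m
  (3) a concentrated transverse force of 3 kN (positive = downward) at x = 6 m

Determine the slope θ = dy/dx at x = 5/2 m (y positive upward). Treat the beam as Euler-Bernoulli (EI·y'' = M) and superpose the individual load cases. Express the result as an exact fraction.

θ(5/2) = -43349/18000000 rad

Load 1 — triangular load w₀=16 kN/m (0→w₀ over full span):
  θ_1 = -w₀(7L⁴-30L²x²+15x⁴)/(360LEI) = -16·(7·10⁴-30·10²·(5/2)²+15·(5/2)⁴)/(360·10·100000) = -1327/576000 rad
Load 2 — applied couple M₀=3 kN·m at a=10/3 m (b=L-a=20/3):
  θ_2 = (M₀x²/(2L)+C₁)/EI  [x≤a] with C₁=M₀(3b²-L²)/(6L)=5/3 = (3·(5/2)²/(2·10)+(5/3))/100000 = 1/38400 rad
Load 3 — point force P=3 kN at a=6 m (b=L-a=4):
  θ_3 = -Pb(L²-b²-3x²)/(6LEI)  [x≤a] = -3·4·(10²-4²-3·(5/2)²)/(6·10·100000) = -261/2000000 rad
Superposition: θ = Σ θ_i = -43349/18000000 rad ≈ -0.002408 rad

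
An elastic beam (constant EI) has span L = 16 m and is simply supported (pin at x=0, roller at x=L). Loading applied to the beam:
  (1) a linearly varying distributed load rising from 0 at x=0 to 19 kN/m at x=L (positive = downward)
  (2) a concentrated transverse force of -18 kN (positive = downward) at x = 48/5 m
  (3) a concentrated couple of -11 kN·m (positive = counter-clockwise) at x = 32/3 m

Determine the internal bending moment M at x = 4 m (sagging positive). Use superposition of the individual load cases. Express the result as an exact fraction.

M(4) = 3169/20 kN·m

Load 1 — triangular load w₀=19 kN/m (0→w₀ over full span):
  M_1 = w₀Lx/6 - w₀x³/(6L) = 19·16·4/6 - 19·4³/(6·16) = 190 kN·m
Load 2 — point force P=-18 kN at a=48/5 m (b=L-a=32/5):
  M_2 = Pbx/L  [x≤a] = (-18)·(32/5)·4/16 = -144/5 kN·m
Load 3 — applied couple M₀=-11 kN·m at a=32/3 m (b=L-a=16/3):
  M_3 = M₀x/L  [x≤a] = (-11)·4/16 = -11/4 kN·m
Superposition: M = Σ M_i = 3169/20 kN·m ≈ 158.450000 kN·m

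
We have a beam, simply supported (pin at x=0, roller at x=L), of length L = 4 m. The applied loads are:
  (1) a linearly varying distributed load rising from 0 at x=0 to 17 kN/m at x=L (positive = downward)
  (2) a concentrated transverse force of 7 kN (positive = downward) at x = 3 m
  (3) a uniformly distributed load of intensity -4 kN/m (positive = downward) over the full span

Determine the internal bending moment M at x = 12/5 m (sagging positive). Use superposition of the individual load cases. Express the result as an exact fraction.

Load 1 — triangular load w₀=17 kN/m (0→w₀ over full span):
  M_1 = w₀Lx/6 - w₀x³/(6L) = 17·4·(12/5)/6 - 17·(12/5)³/(6·4) = 2176/125 kN·m
Load 2 — point force P=7 kN at a=3 m (b=L-a=1):
  M_2 = Pbx/L  [x≤a] = 7·1·(12/5)/4 = 21/5 kN·m
Load 3 — uniform load w=-4 kN/m over full span:
  M_3 = wx(L-x)/2 = (-4)·(12/5)·(4-(12/5))/2 = -192/25 kN·m
Superposition: M = Σ M_i = 1741/125 kN·m ≈ 13.928000 kN·m

M(12/5) = 1741/125 kN·m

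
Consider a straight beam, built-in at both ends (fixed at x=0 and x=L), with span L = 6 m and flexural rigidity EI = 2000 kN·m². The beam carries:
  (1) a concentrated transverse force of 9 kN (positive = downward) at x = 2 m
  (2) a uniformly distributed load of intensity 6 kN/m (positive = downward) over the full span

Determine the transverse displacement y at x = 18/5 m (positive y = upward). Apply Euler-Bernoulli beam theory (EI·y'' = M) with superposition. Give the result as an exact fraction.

Load 1 — point force P=9 kN at a=2 m (b=L-a=4):
  y_1 = -Pa²(L-x)²(3bL-(3b+a)(L-x))/(6L³EI)  [x>a] = -9·2²·(6-(18/5))²·(3·4·6-(3·4+2)·(6-(18/5)))/(6·6³·2000) = -48/15625 m
Load 2 — uniform load w=6 kN/m over full span:
  y_2 = -wx²(L-x)²/(24EI) = -6·(18/5)²·(6-(18/5))²/(24·2000) = -729/78125 m
Superposition: y = Σ y_i = -969/78125 m ≈ -0.012403 m

y(18/5) = -969/78125 m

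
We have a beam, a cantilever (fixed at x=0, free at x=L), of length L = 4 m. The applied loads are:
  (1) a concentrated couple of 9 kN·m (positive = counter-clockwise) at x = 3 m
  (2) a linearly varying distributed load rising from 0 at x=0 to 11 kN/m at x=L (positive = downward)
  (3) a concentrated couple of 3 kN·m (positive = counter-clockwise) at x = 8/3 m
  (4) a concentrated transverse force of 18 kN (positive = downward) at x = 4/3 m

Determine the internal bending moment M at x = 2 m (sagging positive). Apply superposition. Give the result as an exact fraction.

Load 1 — applied couple M₀=9 kN·m at a=3 m (b=L-a=1):
  M_1 = M₀  [x≤a] = 9 = 9 kN·m
Load 2 — triangular load w₀=11 kN/m (0→w₀ over full span):
  M_2 = w₀Lx/2 - w₀L²/3 - w₀x³/(6L) = 11·4·2/2 - 11·4²/3 - 11·2³/(6·4) = -55/3 kN·m
Load 3 — applied couple M₀=3 kN·m at a=8/3 m (b=L-a=4/3):
  M_3 = M₀  [x≤a] = 3 = 3 kN·m
Load 4 — point force P=18 kN at a=4/3 m (b=L-a=8/3):
  M_4 = 0  [x>a] = 0 kN·m
Superposition: M = Σ M_i = -19/3 kN·m ≈ -6.333333 kN·m

M(2) = -19/3 kN·m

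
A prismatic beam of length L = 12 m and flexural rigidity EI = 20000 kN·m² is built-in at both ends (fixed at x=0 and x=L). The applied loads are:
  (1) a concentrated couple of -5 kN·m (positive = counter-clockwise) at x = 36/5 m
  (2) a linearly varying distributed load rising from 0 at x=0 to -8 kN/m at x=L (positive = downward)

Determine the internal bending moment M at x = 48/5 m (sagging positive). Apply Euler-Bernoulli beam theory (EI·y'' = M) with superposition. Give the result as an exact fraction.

M(48/5) = -87/125 kN·m

Load 1 — applied couple M₀=-5 kN·m at a=36/5 m (b=L-a=24/5):
  M_1 = R_Ax - M_A - M₀  [x>a] with R_A=-3/5, M_A=-8/5 = (-3/5)·(48/5) - (-8/5) - (-5) = 21/25 kN·m
Load 2 — triangular load w₀=-8 kN/m (0→w₀ over full span):
  M_2 = 3w₀Lx/20 - w₀L²/30 - w₀x³/(6L) = 3·(-8)·12·(48/5)/20 - (-8)·12²/30 - (-8)·(48/5)³/(6·12) = -192/125 kN·m
Superposition: M = Σ M_i = -87/125 kN·m ≈ -0.696000 kN·m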